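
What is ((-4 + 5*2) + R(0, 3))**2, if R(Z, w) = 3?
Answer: 81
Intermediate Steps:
((-4 + 5*2) + R(0, 3))**2 = ((-4 + 5*2) + 3)**2 = ((-4 + 10) + 3)**2 = (6 + 3)**2 = 9**2 = 81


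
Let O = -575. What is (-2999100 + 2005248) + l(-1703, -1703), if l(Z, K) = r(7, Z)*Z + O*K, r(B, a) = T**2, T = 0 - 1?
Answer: -16330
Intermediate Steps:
T = -1
r(B, a) = 1 (r(B, a) = (-1)**2 = 1)
l(Z, K) = Z - 575*K (l(Z, K) = 1*Z - 575*K = Z - 575*K)
(-2999100 + 2005248) + l(-1703, -1703) = (-2999100 + 2005248) + (-1703 - 575*(-1703)) = -993852 + (-1703 + 979225) = -993852 + 977522 = -16330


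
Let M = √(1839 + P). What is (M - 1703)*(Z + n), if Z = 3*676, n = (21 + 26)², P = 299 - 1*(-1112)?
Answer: -7215611 + 21185*√130 ≈ -6.9741e+6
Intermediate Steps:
P = 1411 (P = 299 + 1112 = 1411)
M = 5*√130 (M = √(1839 + 1411) = √3250 = 5*√130 ≈ 57.009)
n = 2209 (n = 47² = 2209)
Z = 2028
(M - 1703)*(Z + n) = (5*√130 - 1703)*(2028 + 2209) = (-1703 + 5*√130)*4237 = -7215611 + 21185*√130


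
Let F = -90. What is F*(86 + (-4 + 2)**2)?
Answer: -8100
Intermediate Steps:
F*(86 + (-4 + 2)**2) = -90*(86 + (-4 + 2)**2) = -90*(86 + (-2)**2) = -90*(86 + 4) = -90*90 = -8100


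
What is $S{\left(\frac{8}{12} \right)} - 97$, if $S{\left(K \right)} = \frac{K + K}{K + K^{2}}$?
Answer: $- \frac{479}{5} \approx -95.8$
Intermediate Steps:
$S{\left(K \right)} = \frac{2 K}{K + K^{2}}$
$S{\left(\frac{8}{12} \right)} - 97 = \frac{2}{1 + \frac{8}{12}} - 97 = \frac{2}{1 + 8 \cdot \frac{1}{12}} - 97 = \frac{2}{1 + \frac{2}{3}} - 97 = \frac{2}{\frac{5}{3}} - 97 = 2 \cdot \frac{3}{5} - 97 = \frac{6}{5} - 97 = - \frac{479}{5}$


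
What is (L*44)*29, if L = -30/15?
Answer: -2552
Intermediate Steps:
L = -2 (L = -30*1/15 = -2)
(L*44)*29 = -2*44*29 = -88*29 = -2552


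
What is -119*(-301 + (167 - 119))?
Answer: 30107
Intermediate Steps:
-119*(-301 + (167 - 119)) = -119*(-301 + 48) = -119*(-253) = 30107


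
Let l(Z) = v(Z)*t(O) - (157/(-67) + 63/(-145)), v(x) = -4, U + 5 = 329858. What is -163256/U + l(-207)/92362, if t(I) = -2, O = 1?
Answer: -73227276845131/147988025632995 ≈ -0.49482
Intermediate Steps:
U = 329853 (U = -5 + 329858 = 329853)
l(Z) = 104706/9715 (l(Z) = -4*(-2) - (157/(-67) + 63/(-145)) = 8 - (157*(-1/67) + 63*(-1/145)) = 8 - (-157/67 - 63/145) = 8 - 1*(-26986/9715) = 8 + 26986/9715 = 104706/9715)
-163256/U + l(-207)/92362 = -163256/329853 + (104706/9715)/92362 = -163256*1/329853 + (104706/9715)*(1/92362) = -163256/329853 + 52353/448648415 = -73227276845131/147988025632995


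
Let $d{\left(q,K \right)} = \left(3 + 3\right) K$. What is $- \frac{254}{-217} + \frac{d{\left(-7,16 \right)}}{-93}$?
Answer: $\frac{30}{217} \approx 0.13825$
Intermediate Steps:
$d{\left(q,K \right)} = 6 K$
$- \frac{254}{-217} + \frac{d{\left(-7,16 \right)}}{-93} = - \frac{254}{-217} + \frac{6 \cdot 16}{-93} = \left(-254\right) \left(- \frac{1}{217}\right) + 96 \left(- \frac{1}{93}\right) = \frac{254}{217} - \frac{32}{31} = \frac{30}{217}$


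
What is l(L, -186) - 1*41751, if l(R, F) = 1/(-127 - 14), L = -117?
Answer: -5886892/141 ≈ -41751.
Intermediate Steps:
l(R, F) = -1/141 (l(R, F) = 1/(-141) = -1/141)
l(L, -186) - 1*41751 = -1/141 - 1*41751 = -1/141 - 41751 = -5886892/141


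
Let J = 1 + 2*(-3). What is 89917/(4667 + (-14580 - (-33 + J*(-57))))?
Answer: -89917/10165 ≈ -8.8457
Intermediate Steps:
J = -5 (J = 1 - 6 = -5)
89917/(4667 + (-14580 - (-33 + J*(-57)))) = 89917/(4667 + (-14580 - (-33 - 5*(-57)))) = 89917/(4667 + (-14580 - (-33 + 285))) = 89917/(4667 + (-14580 - 1*252)) = 89917/(4667 + (-14580 - 252)) = 89917/(4667 - 14832) = 89917/(-10165) = 89917*(-1/10165) = -89917/10165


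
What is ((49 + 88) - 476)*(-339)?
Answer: 114921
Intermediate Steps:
((49 + 88) - 476)*(-339) = (137 - 476)*(-339) = -339*(-339) = 114921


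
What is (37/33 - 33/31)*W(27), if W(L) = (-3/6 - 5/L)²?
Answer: 39701/1491534 ≈ 0.026618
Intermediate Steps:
W(L) = (-½ - 5/L)² (W(L) = (-3*⅙ - 5/L)² = (-½ - 5/L)²)
(37/33 - 33/31)*W(27) = (37/33 - 33/31)*((¼)*(10 + 27)²/27²) = (37*(1/33) - 33*1/31)*((¼)*(1/729)*37²) = (37/33 - 33/31)*((¼)*(1/729)*1369) = (58/1023)*(1369/2916) = 39701/1491534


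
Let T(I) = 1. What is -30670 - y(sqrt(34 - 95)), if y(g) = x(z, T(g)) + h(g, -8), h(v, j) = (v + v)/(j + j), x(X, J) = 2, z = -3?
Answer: -30672 + I*sqrt(61)/8 ≈ -30672.0 + 0.97628*I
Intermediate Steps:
h(v, j) = v/j (h(v, j) = (2*v)/((2*j)) = (2*v)*(1/(2*j)) = v/j)
y(g) = 2 - g/8 (y(g) = 2 + g/(-8) = 2 + g*(-1/8) = 2 - g/8)
-30670 - y(sqrt(34 - 95)) = -30670 - (2 - sqrt(34 - 95)/8) = -30670 - (2 - I*sqrt(61)/8) = -30670 + (-2 + I*sqrt(61)/8) = -30672 + I*sqrt(61)/8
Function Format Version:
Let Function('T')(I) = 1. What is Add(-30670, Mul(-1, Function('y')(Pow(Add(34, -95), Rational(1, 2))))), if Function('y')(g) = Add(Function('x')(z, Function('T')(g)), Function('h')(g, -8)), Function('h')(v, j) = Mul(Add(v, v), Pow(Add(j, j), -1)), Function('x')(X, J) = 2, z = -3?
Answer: Add(-30672, Mul(Rational(1, 8), I, Pow(61, Rational(1, 2)))) ≈ Add(-30672., Mul(0.97628, I))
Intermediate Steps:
Function('h')(v, j) = Mul(v, Pow(j, -1)) (Function('h')(v, j) = Mul(Mul(2, v), Pow(Mul(2, j), -1)) = Mul(Mul(2, v), Mul(Rational(1, 2), Pow(j, -1))) = Mul(v, Pow(j, -1)))
Function('y')(g) = Add(2, Mul(Rational(-1, 8), g)) (Function('y')(g) = Add(2, Mul(g, Pow(-8, -1))) = Add(2, Mul(g, Rational(-1, 8))) = Add(2, Mul(Rational(-1, 8), g)))
Add(-30670, Mul(-1, Function('y')(Pow(Add(34, -95), Rational(1, 2))))) = Add(-30670, Mul(-1, Add(2, Mul(Rational(-1, 8), Pow(Add(34, -95), Rational(1, 2)))))) = Add(-30670, Mul(-1, Add(2, Mul(Rational(-1, 8), Pow(-61, Rational(1, 2)))))) = Add(-30670, Mul(-1, Add(2, Mul(Rational(-1, 8), Mul(I, Pow(61, Rational(1, 2))))))) = Add(-30670, Mul(-1, Add(2, Mul(Rational(-1, 8), I, Pow(61, Rational(1, 2)))))) = Add(-30670, Add(-2, Mul(Rational(1, 8), I, Pow(61, Rational(1, 2))))) = Add(-30672, Mul(Rational(1, 8), I, Pow(61, Rational(1, 2))))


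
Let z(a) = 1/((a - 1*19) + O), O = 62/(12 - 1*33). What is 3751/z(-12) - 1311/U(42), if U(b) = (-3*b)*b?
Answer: -224654455/1764 ≈ -1.2736e+5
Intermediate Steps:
U(b) = -3*b**2
O = -62/21 (O = 62/(12 - 33) = 62/(-21) = 62*(-1/21) = -62/21 ≈ -2.9524)
z(a) = 1/(-461/21 + a) (z(a) = 1/((a - 1*19) - 62/21) = 1/((a - 19) - 62/21) = 1/((-19 + a) - 62/21) = 1/(-461/21 + a))
3751/z(-12) - 1311/U(42) = 3751/((21/(-461 + 21*(-12)))) - 1311/((-3*42**2)) = 3751/((21/(-461 - 252))) - 1311/((-3*1764)) = 3751/((21/(-713))) - 1311/(-5292) = 3751/((21*(-1/713))) - 1311*(-1/5292) = 3751/(-21/713) + 437/1764 = 3751*(-713/21) + 437/1764 = -2674463/21 + 437/1764 = -224654455/1764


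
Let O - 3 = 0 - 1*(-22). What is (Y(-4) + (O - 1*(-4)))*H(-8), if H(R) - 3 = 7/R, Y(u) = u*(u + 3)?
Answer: 561/8 ≈ 70.125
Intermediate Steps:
Y(u) = u*(3 + u)
O = 25 (O = 3 + (0 - 1*(-22)) = 3 + (0 + 22) = 3 + 22 = 25)
H(R) = 3 + 7/R
(Y(-4) + (O - 1*(-4)))*H(-8) = (-4*(3 - 4) + (25 - 1*(-4)))*(3 + 7/(-8)) = (-4*(-1) + (25 + 4))*(3 + 7*(-1/8)) = (4 + 29)*(3 - 7/8) = 33*(17/8) = 561/8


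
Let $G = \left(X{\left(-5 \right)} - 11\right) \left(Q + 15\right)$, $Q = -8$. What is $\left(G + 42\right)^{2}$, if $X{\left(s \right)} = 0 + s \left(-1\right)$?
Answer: $0$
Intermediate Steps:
$X{\left(s \right)} = - s$ ($X{\left(s \right)} = 0 - s = - s$)
$G = -42$ ($G = \left(\left(-1\right) \left(-5\right) - 11\right) \left(-8 + 15\right) = \left(5 - 11\right) 7 = \left(-6\right) 7 = -42$)
$\left(G + 42\right)^{2} = \left(-42 + 42\right)^{2} = 0^{2} = 0$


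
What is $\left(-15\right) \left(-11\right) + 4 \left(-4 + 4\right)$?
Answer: $165$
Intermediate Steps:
$\left(-15\right) \left(-11\right) + 4 \left(-4 + 4\right) = 165 + 4 \cdot 0 = 165 + 0 = 165$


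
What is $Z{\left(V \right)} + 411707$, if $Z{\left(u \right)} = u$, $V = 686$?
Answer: $412393$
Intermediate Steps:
$Z{\left(V \right)} + 411707 = 686 + 411707 = 412393$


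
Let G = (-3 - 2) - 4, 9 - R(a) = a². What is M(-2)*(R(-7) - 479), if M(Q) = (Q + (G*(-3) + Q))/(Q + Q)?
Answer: 11937/4 ≈ 2984.3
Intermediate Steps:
R(a) = 9 - a²
G = -9 (G = -5 - 4 = -9)
M(Q) = (27 + 2*Q)/(2*Q) (M(Q) = (Q + (-9*(-3) + Q))/(Q + Q) = (Q + (27 + Q))/((2*Q)) = (27 + 2*Q)*(1/(2*Q)) = (27 + 2*Q)/(2*Q))
M(-2)*(R(-7) - 479) = ((27/2 - 2)/(-2))*((9 - 1*(-7)²) - 479) = (-½*23/2)*((9 - 1*49) - 479) = -23*((9 - 49) - 479)/4 = -23*(-40 - 479)/4 = -23/4*(-519) = 11937/4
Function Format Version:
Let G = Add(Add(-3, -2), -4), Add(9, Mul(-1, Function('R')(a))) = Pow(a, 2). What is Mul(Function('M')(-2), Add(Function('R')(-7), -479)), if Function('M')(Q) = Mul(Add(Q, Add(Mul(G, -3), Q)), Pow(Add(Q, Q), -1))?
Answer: Rational(11937, 4) ≈ 2984.3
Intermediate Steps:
Function('R')(a) = Add(9, Mul(-1, Pow(a, 2)))
G = -9 (G = Add(-5, -4) = -9)
Function('M')(Q) = Mul(Rational(1, 2), Pow(Q, -1), Add(27, Mul(2, Q))) (Function('M')(Q) = Mul(Add(Q, Add(Mul(-9, -3), Q)), Pow(Add(Q, Q), -1)) = Mul(Add(Q, Add(27, Q)), Pow(Mul(2, Q), -1)) = Mul(Add(27, Mul(2, Q)), Mul(Rational(1, 2), Pow(Q, -1))) = Mul(Rational(1, 2), Pow(Q, -1), Add(27, Mul(2, Q))))
Mul(Function('M')(-2), Add(Function('R')(-7), -479)) = Mul(Mul(Pow(-2, -1), Add(Rational(27, 2), -2)), Add(Add(9, Mul(-1, Pow(-7, 2))), -479)) = Mul(Mul(Rational(-1, 2), Rational(23, 2)), Add(Add(9, Mul(-1, 49)), -479)) = Mul(Rational(-23, 4), Add(Add(9, -49), -479)) = Mul(Rational(-23, 4), Add(-40, -479)) = Mul(Rational(-23, 4), -519) = Rational(11937, 4)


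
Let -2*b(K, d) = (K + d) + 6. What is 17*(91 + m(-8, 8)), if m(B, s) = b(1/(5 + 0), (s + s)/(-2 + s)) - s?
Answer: 40069/30 ≈ 1335.6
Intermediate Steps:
b(K, d) = -3 - K/2 - d/2 (b(K, d) = -((K + d) + 6)/2 = -(6 + K + d)/2 = -3 - K/2 - d/2)
m(B, s) = -31/10 - s - s/(-2 + s) (m(B, s) = (-3 - 1/(2*(5 + 0)) - (s + s)/(2*(-2 + s))) - s = (-3 - ½/5 - 2*s/(2*(-2 + s))) - s = (-3 - ½*⅕ - s/(-2 + s)) - s = (-3 - ⅒ - s/(-2 + s)) - s = (-31/10 - s/(-2 + s)) - s = -31/10 - s - s/(-2 + s))
17*(91 + m(-8, 8)) = 17*(91 + (62 - 21*8 - 10*8²)/(10*(-2 + 8))) = 17*(91 + (⅒)*(62 - 168 - 10*64)/6) = 17*(91 + (⅒)*(⅙)*(62 - 168 - 640)) = 17*(91 + (⅒)*(⅙)*(-746)) = 17*(91 - 373/30) = 17*(2357/30) = 40069/30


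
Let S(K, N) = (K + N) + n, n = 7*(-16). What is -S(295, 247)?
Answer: -430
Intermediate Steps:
n = -112
S(K, N) = -112 + K + N (S(K, N) = (K + N) - 112 = -112 + K + N)
-S(295, 247) = -(-112 + 295 + 247) = -1*430 = -430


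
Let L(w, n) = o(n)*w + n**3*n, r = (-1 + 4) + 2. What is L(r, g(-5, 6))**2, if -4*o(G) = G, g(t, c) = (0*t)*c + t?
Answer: 6375625/16 ≈ 3.9848e+5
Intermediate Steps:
g(t, c) = t (g(t, c) = 0*c + t = 0 + t = t)
o(G) = -G/4
r = 5 (r = 3 + 2 = 5)
L(w, n) = n**4 - n*w/4 (L(w, n) = (-n/4)*w + n**3*n = -n*w/4 + n**4 = n**4 - n*w/4)
L(r, g(-5, 6))**2 = (-5*((-5)**3 - 1/4*5))**2 = (-5*(-125 - 5/4))**2 = (-5*(-505/4))**2 = (2525/4)**2 = 6375625/16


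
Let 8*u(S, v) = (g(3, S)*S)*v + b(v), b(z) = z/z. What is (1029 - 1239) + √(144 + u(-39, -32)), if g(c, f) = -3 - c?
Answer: -210 + I*√12670/4 ≈ -210.0 + 28.14*I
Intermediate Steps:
b(z) = 1
u(S, v) = ⅛ - 3*S*v/4 (u(S, v) = (((-3 - 1*3)*S)*v + 1)/8 = (((-3 - 3)*S)*v + 1)/8 = ((-6*S)*v + 1)/8 = (-6*S*v + 1)/8 = (1 - 6*S*v)/8 = ⅛ - 3*S*v/4)
(1029 - 1239) + √(144 + u(-39, -32)) = (1029 - 1239) + √(144 + (⅛ - ¾*(-39)*(-32))) = -210 + √(144 + (⅛ - 936)) = -210 + √(144 - 7487/8) = -210 + √(-6335/8) = -210 + I*√12670/4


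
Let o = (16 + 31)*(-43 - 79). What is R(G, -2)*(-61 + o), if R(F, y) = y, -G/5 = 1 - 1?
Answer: 11590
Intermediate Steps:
G = 0 (G = -5*(1 - 1) = -5*0 = 0)
o = -5734 (o = 47*(-122) = -5734)
R(G, -2)*(-61 + o) = -2*(-61 - 5734) = -2*(-5795) = 11590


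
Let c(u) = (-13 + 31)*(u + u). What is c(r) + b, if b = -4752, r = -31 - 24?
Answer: -6732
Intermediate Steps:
r = -55
c(u) = 36*u (c(u) = 18*(2*u) = 36*u)
c(r) + b = 36*(-55) - 4752 = -1980 - 4752 = -6732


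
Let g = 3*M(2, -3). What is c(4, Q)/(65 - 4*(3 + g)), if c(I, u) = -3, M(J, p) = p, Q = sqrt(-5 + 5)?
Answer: -3/89 ≈ -0.033708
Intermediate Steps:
Q = 0 (Q = sqrt(0) = 0)
g = -9 (g = 3*(-3) = -9)
c(4, Q)/(65 - 4*(3 + g)) = -3/(65 - 4*(3 - 9)) = -3/(65 - 4*(-6)) = -3/(65 + 24) = -3/89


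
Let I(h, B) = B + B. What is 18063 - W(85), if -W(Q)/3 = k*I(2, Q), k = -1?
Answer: 17553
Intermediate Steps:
I(h, B) = 2*B
W(Q) = 6*Q (W(Q) = -(-3)*2*Q = -(-6)*Q = 6*Q)
18063 - W(85) = 18063 - 6*85 = 18063 - 1*510 = 18063 - 510 = 17553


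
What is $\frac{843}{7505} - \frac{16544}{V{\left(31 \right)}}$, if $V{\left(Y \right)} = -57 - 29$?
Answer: $\frac{62117609}{322715} \approx 192.48$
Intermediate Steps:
$V{\left(Y \right)} = -86$ ($V{\left(Y \right)} = -57 - 29 = -86$)
$\frac{843}{7505} - \frac{16544}{V{\left(31 \right)}} = \frac{843}{7505} - \frac{16544}{-86} = 843 \cdot \frac{1}{7505} - - \frac{8272}{43} = \frac{843}{7505} + \frac{8272}{43} = \frac{62117609}{322715}$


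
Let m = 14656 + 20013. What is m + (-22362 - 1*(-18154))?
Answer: 30461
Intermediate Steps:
m = 34669
m + (-22362 - 1*(-18154)) = 34669 + (-22362 - 1*(-18154)) = 34669 + (-22362 + 18154) = 34669 - 4208 = 30461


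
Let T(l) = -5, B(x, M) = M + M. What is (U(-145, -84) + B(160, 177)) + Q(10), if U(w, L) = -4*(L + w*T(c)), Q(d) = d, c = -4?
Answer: -2200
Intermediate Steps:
B(x, M) = 2*M
U(w, L) = -4*L + 20*w (U(w, L) = -4*(L + w*(-5)) = -4*(L - 5*w) = -4*L + 20*w)
(U(-145, -84) + B(160, 177)) + Q(10) = ((-4*(-84) + 20*(-145)) + 2*177) + 10 = ((336 - 2900) + 354) + 10 = (-2564 + 354) + 10 = -2210 + 10 = -2200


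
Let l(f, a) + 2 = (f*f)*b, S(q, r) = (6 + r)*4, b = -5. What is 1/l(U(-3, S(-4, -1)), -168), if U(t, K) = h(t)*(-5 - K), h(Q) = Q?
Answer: -1/28127 ≈ -3.5553e-5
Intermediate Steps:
S(q, r) = 24 + 4*r
U(t, K) = t*(-5 - K)
l(f, a) = -2 - 5*f² (l(f, a) = -2 + (f*f)*(-5) = -2 + f²*(-5) = -2 - 5*f²)
1/l(U(-3, S(-4, -1)), -168) = 1/(-2 - 5*9*(5 + (24 + 4*(-1)))²) = 1/(-2 - 5*9*(5 + (24 - 4))²) = 1/(-2 - 5*9*(5 + 20)²) = 1/(-2 - 5*(-1*(-3)*25)²) = 1/(-2 - 5*75²) = 1/(-2 - 5*5625) = 1/(-2 - 28125) = 1/(-28127) = -1/28127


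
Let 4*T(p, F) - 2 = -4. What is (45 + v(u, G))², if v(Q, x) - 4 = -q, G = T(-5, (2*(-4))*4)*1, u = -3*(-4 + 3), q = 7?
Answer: 1764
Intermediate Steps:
T(p, F) = -½ (T(p, F) = ½ + (¼)*(-4) = ½ - 1 = -½)
u = 3 (u = -3*(-1) = 3)
G = -½ (G = -½*1 = -½ ≈ -0.50000)
v(Q, x) = -3 (v(Q, x) = 4 - 1*7 = 4 - 7 = -3)
(45 + v(u, G))² = (45 - 3)² = 42² = 1764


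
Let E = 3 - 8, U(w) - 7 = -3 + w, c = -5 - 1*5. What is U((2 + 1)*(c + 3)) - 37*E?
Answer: 168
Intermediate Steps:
c = -10 (c = -5 - 5 = -10)
U(w) = 4 + w (U(w) = 7 + (-3 + w) = 4 + w)
E = -5
U((2 + 1)*(c + 3)) - 37*E = (4 + (2 + 1)*(-10 + 3)) - 37*(-5) = (4 + 3*(-7)) + 185 = (4 - 21) + 185 = -17 + 185 = 168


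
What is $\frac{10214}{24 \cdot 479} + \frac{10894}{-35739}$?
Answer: $\frac{39966787}{68475924} \approx 0.58366$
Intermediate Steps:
$\frac{10214}{24 \cdot 479} + \frac{10894}{-35739} = \frac{10214}{11496} + 10894 \left(- \frac{1}{35739}\right) = 10214 \cdot \frac{1}{11496} - \frac{10894}{35739} = \frac{5107}{5748} - \frac{10894}{35739} = \frac{39966787}{68475924}$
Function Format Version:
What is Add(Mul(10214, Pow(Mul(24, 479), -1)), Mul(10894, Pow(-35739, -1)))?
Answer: Rational(39966787, 68475924) ≈ 0.58366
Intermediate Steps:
Add(Mul(10214, Pow(Mul(24, 479), -1)), Mul(10894, Pow(-35739, -1))) = Add(Mul(10214, Pow(11496, -1)), Mul(10894, Rational(-1, 35739))) = Add(Mul(10214, Rational(1, 11496)), Rational(-10894, 35739)) = Add(Rational(5107, 5748), Rational(-10894, 35739)) = Rational(39966787, 68475924)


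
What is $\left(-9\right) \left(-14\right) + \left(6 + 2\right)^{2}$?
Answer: $190$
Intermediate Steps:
$\left(-9\right) \left(-14\right) + \left(6 + 2\right)^{2} = 126 + 8^{2} = 126 + 64 = 190$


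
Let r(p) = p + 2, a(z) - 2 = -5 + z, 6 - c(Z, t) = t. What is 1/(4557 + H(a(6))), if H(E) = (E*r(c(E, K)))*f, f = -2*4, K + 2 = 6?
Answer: 1/4461 ≈ 0.00022416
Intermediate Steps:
K = 4 (K = -2 + 6 = 4)
c(Z, t) = 6 - t
a(z) = -3 + z (a(z) = 2 + (-5 + z) = -3 + z)
r(p) = 2 + p
f = -8
H(E) = -32*E (H(E) = (E*(2 + (6 - 1*4)))*(-8) = (E*(2 + (6 - 4)))*(-8) = (E*(2 + 2))*(-8) = (E*4)*(-8) = (4*E)*(-8) = -32*E)
1/(4557 + H(a(6))) = 1/(4557 - 32*(-3 + 6)) = 1/(4557 - 32*3) = 1/(4557 - 96) = 1/4461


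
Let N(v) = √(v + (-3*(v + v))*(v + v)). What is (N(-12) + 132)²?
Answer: 15684 + 528*I*√435 ≈ 15684.0 + 11012.0*I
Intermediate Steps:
N(v) = √(v - 12*v²) (N(v) = √(v + (-6*v)*(2*v)) = √(v - 12*v²))
(N(-12) + 132)² = (√(-12*(1 - 12*(-12))) + 132)² = (√(-12*(1 + 144)) + 132)² = (√(-12*145) + 132)² = (√(-1740) + 132)² = (2*I*√435 + 132)² = (132 + 2*I*√435)²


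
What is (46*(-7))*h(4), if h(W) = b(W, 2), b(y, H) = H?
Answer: -644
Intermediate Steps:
h(W) = 2
(46*(-7))*h(4) = (46*(-7))*2 = -322*2 = -644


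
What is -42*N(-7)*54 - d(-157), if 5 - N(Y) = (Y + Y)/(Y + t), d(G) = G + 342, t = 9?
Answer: -27401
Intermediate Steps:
d(G) = 342 + G
N(Y) = 5 - 2*Y/(9 + Y) (N(Y) = 5 - (Y + Y)/(Y + 9) = 5 - 2*Y/(9 + Y))
-42*N(-7)*54 - d(-157) = -126*(15 - 7)/(9 - 7)*54 - (342 - 157) = -126*8/2*54 - 1*185 = -126*8/2*54 - 185 = -42*12*54 - 185 = -504*54 - 185 = -27216 - 185 = -27401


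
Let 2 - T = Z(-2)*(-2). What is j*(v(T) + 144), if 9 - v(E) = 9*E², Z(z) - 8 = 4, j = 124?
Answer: -735444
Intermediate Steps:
Z(z) = 12 (Z(z) = 8 + 4 = 12)
T = 26 (T = 2 - 12*(-2) = 2 - 1*(-24) = 2 + 24 = 26)
v(E) = 9 - 9*E²
j*(v(T) + 144) = 124*((9 - 9*26²) + 144) = 124*((9 - 9*676) + 144) = 124*((9 - 6084) + 144) = 124*(-6075 + 144) = 124*(-5931) = -735444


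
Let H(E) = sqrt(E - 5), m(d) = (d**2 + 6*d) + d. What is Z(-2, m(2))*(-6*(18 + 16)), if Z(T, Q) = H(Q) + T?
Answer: 408 - 204*sqrt(13) ≈ -327.53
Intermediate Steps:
m(d) = d**2 + 7*d
H(E) = sqrt(-5 + E)
Z(T, Q) = T + sqrt(-5 + Q) (Z(T, Q) = sqrt(-5 + Q) + T = T + sqrt(-5 + Q))
Z(-2, m(2))*(-6*(18 + 16)) = (-2 + sqrt(-5 + 2*(7 + 2)))*(-6*(18 + 16)) = (-2 + sqrt(-5 + 2*9))*(-6*34) = (-2 + sqrt(-5 + 18))*(-204) = (-2 + sqrt(13))*(-204) = 408 - 204*sqrt(13)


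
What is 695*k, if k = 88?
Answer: 61160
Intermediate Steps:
695*k = 695*88 = 61160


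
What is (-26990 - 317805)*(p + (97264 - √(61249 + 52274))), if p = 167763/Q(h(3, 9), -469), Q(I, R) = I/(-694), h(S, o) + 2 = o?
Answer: 39908874461830/7 + 344795*√113523 ≈ 5.7014e+12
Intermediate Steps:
h(S, o) = -2 + o
Q(I, R) = -I/694 (Q(I, R) = I*(-1/694) = -I/694)
p = -116427522/7 (p = 167763/((-(-2 + 9)/694)) = 167763/((-1/694*7)) = 167763/(-7/694) = 167763*(-694/7) = -116427522/7 ≈ -1.6632e+7)
(-26990 - 317805)*(p + (97264 - √(61249 + 52274))) = (-26990 - 317805)*(-116427522/7 + (97264 - √(61249 + 52274))) = -344795*(-116427522/7 + (97264 - √113523)) = -344795*(-115746674/7 - √113523) = 39908874461830/7 + 344795*√113523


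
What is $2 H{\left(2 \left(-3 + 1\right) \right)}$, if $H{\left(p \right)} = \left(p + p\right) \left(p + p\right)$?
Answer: $128$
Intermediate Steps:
$H{\left(p \right)} = 4 p^{2}$ ($H{\left(p \right)} = 2 p 2 p = 4 p^{2}$)
$2 H{\left(2 \left(-3 + 1\right) \right)} = 2 \cdot 4 \left(2 \left(-3 + 1\right)\right)^{2} = 2 \cdot 4 \left(2 \left(-2\right)\right)^{2} = 2 \cdot 4 \left(-4\right)^{2} = 2 \cdot 4 \cdot 16 = 2 \cdot 64 = 128$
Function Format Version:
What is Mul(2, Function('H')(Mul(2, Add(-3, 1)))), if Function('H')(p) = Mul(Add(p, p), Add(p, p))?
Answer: 128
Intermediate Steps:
Function('H')(p) = Mul(4, Pow(p, 2)) (Function('H')(p) = Mul(Mul(2, p), Mul(2, p)) = Mul(4, Pow(p, 2)))
Mul(2, Function('H')(Mul(2, Add(-3, 1)))) = Mul(2, Mul(4, Pow(Mul(2, Add(-3, 1)), 2))) = Mul(2, Mul(4, Pow(Mul(2, -2), 2))) = Mul(2, Mul(4, Pow(-4, 2))) = Mul(2, Mul(4, 16)) = Mul(2, 64) = 128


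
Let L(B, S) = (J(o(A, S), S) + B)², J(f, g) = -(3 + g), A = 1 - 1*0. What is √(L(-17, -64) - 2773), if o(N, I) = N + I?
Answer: 3*I*√93 ≈ 28.931*I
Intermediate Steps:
A = 1 (A = 1 + 0 = 1)
o(N, I) = I + N
J(f, g) = -3 - g
L(B, S) = (-3 + B - S)² (L(B, S) = ((-3 - S) + B)² = (-3 + B - S)²)
√(L(-17, -64) - 2773) = √((3 - 64 - 1*(-17))² - 2773) = √((3 - 64 + 17)² - 2773) = √((-44)² - 2773) = √(1936 - 2773) = √(-837) = 3*I*√93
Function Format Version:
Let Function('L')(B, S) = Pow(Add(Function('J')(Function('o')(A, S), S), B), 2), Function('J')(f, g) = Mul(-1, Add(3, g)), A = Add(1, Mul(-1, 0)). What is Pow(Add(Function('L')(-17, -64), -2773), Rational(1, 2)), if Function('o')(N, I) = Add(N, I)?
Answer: Mul(3, I, Pow(93, Rational(1, 2))) ≈ Mul(28.931, I)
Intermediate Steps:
A = 1 (A = Add(1, 0) = 1)
Function('o')(N, I) = Add(I, N)
Function('J')(f, g) = Add(-3, Mul(-1, g))
Function('L')(B, S) = Pow(Add(-3, B, Mul(-1, S)), 2) (Function('L')(B, S) = Pow(Add(Add(-3, Mul(-1, S)), B), 2) = Pow(Add(-3, B, Mul(-1, S)), 2))
Pow(Add(Function('L')(-17, -64), -2773), Rational(1, 2)) = Pow(Add(Pow(Add(3, -64, Mul(-1, -17)), 2), -2773), Rational(1, 2)) = Pow(Add(Pow(Add(3, -64, 17), 2), -2773), Rational(1, 2)) = Pow(Add(Pow(-44, 2), -2773), Rational(1, 2)) = Pow(Add(1936, -2773), Rational(1, 2)) = Pow(-837, Rational(1, 2)) = Mul(3, I, Pow(93, Rational(1, 2)))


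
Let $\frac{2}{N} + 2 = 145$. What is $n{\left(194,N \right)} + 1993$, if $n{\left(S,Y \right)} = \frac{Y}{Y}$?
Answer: $1994$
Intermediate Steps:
$N = \frac{2}{143}$ ($N = \frac{2}{-2 + 145} = \frac{2}{143} \approx 0.013986$)
$n{\left(S,Y \right)} = 1$
$n{\left(194,N \right)} + 1993 = 1 + 1993 = 1994$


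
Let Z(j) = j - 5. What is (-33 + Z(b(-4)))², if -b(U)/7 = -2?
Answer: 576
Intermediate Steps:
b(U) = 14 (b(U) = -7*(-2) = 14)
Z(j) = -5 + j
(-33 + Z(b(-4)))² = (-33 + (-5 + 14))² = (-33 + 9)² = (-24)² = 576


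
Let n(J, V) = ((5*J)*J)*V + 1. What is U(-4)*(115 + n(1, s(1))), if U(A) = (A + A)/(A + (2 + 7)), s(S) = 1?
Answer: -968/5 ≈ -193.60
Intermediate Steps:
U(A) = 2*A/(9 + A) (U(A) = (2*A)/(A + 9) = (2*A)/(9 + A) = 2*A/(9 + A))
n(J, V) = 1 + 5*V*J² (n(J, V) = (5*J²)*V + 1 = 5*V*J² + 1 = 1 + 5*V*J²)
U(-4)*(115 + n(1, s(1))) = (2*(-4)/(9 - 4))*(115 + (1 + 5*1*1²)) = (2*(-4)/5)*(115 + (1 + 5*1*1)) = (2*(-4)*(⅕))*(115 + (1 + 5)) = -8*(115 + 6)/5 = -8/5*121 = -968/5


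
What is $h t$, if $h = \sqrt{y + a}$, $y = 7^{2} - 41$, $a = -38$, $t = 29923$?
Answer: $29923 i \sqrt{30} \approx 1.639 \cdot 10^{5} i$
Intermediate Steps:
$y = 8$ ($y = 49 - 41 = 8$)
$h = i \sqrt{30}$ ($h = \sqrt{8 - 38} = \sqrt{-30} = i \sqrt{30} \approx 5.4772 i$)
$h t = i \sqrt{30} \cdot 29923 = 29923 i \sqrt{30}$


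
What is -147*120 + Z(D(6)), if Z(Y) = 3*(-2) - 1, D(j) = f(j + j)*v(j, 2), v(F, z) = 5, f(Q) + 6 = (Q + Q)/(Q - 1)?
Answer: -17647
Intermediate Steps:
f(Q) = -6 + 2*Q/(-1 + Q) (f(Q) = -6 + (Q + Q)/(Q - 1) = -6 + (2*Q)/(-1 + Q) = -6 + 2*Q/(-1 + Q))
D(j) = 10*(3 - 4*j)/(-1 + 2*j) (D(j) = (2*(3 - 2*(j + j))/(-1 + (j + j)))*5 = (2*(3 - 4*j)/(-1 + 2*j))*5 = 10*(3 - 4*j)/(-1 + 2*j))
Z(Y) = -7 (Z(Y) = -6 - 1 = -7)
-147*120 + Z(D(6)) = -147*120 - 7 = -17640 - 7 = -17647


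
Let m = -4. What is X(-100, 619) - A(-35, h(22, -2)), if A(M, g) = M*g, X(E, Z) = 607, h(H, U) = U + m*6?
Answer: -303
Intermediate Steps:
h(H, U) = -24 + U (h(H, U) = U - 4*6 = U - 24 = -24 + U)
X(-100, 619) - A(-35, h(22, -2)) = 607 - (-35)*(-24 - 2) = 607 - (-35)*(-26) = 607 - 1*910 = 607 - 910 = -303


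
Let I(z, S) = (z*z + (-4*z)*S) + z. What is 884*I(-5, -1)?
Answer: 0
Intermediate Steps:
I(z, S) = z + z² - 4*S*z (I(z, S) = (z² - 4*S*z) + z = z + z² - 4*S*z)
884*I(-5, -1) = 884*(-5*(1 - 5 - 4*(-1))) = 884*(-5*(1 - 5 + 4)) = 884*(-5*0) = 884*0 = 0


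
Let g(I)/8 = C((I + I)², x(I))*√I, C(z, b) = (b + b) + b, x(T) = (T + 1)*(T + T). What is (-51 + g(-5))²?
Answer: -4605399 - 97920*I*√5 ≈ -4.6054e+6 - 2.1896e+5*I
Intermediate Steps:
x(T) = 2*T*(1 + T) (x(T) = (1 + T)*(2*T) = 2*T*(1 + T))
C(z, b) = 3*b (C(z, b) = 2*b + b = 3*b)
g(I) = 48*I^(3/2)*(1 + I) (g(I) = 8*((3*(2*I*(1 + I)))*√I) = 8*((6*I*(1 + I))*√I) = 8*(6*I^(3/2)*(1 + I)) = 48*I^(3/2)*(1 + I))
(-51 + g(-5))² = (-51 + 48*(-5)^(3/2)*(1 - 5))² = (-51 + 48*(-5*I*√5)*(-4))² = (-51 + 960*I*√5)²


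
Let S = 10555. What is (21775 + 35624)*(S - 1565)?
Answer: 516017010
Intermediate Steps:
(21775 + 35624)*(S - 1565) = (21775 + 35624)*(10555 - 1565) = 57399*8990 = 516017010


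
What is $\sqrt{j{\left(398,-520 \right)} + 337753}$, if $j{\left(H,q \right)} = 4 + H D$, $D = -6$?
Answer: $19 \sqrt{929} \approx 579.11$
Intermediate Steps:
$j{\left(H,q \right)} = 4 - 6 H$ ($j{\left(H,q \right)} = 4 + H \left(-6\right) = 4 - 6 H$)
$\sqrt{j{\left(398,-520 \right)} + 337753} = \sqrt{\left(4 - 2388\right) + 337753} = \sqrt{-2384 + 337753} = \sqrt{335369} = 19 \sqrt{929}$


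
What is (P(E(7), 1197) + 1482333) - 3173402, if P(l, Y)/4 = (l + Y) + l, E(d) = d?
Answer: -1686225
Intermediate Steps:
P(l, Y) = 4*Y + 8*l (P(l, Y) = 4*((l + Y) + l) = 4*((Y + l) + l) = 4*(Y + 2*l) = 4*Y + 8*l)
(P(E(7), 1197) + 1482333) - 3173402 = ((4*1197 + 8*7) + 1482333) - 3173402 = ((4788 + 56) + 1482333) - 3173402 = (4844 + 1482333) - 3173402 = 1487177 - 3173402 = -1686225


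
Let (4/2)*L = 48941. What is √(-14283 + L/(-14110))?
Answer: I*√2843977743055/14110 ≈ 119.52*I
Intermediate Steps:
L = 48941/2 (L = (½)*48941 = 48941/2 ≈ 24471.)
√(-14283 + L/(-14110)) = √(-14283 + (48941/2)/(-14110)) = √(-14283 + (48941/2)*(-1/14110)) = √(-14283 - 48941/28220) = √(-403115201/28220) = I*√2843977743055/14110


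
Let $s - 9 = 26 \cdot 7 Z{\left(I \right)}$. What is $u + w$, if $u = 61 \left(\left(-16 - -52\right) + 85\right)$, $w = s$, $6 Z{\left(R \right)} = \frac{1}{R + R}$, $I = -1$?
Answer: $\frac{44249}{6} \approx 7374.8$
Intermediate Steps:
$Z{\left(R \right)} = \frac{1}{12 R}$ ($Z{\left(R \right)} = \frac{1}{6 \left(R + R\right)} = \frac{1}{6 \cdot 2 R} = \frac{\frac{1}{2} \frac{1}{R}}{6} = \frac{1}{12 R}$)
$s = - \frac{37}{6}$ ($s = 9 + 26 \cdot 7 \frac{1}{12 \left(-1\right)} = 9 + 182 \cdot \frac{1}{12} \left(-1\right) = 9 + 182 \left(- \frac{1}{12}\right) = 9 - \frac{91}{6} = - \frac{37}{6} \approx -6.1667$)
$w = - \frac{37}{6} \approx -6.1667$
$u = 7381$ ($u = 61 \left(\left(-16 + 52\right) + 85\right) = 61 \left(36 + 85\right) = 61 \cdot 121 = 7381$)
$u + w = 7381 - \frac{37}{6} = \frac{44249}{6}$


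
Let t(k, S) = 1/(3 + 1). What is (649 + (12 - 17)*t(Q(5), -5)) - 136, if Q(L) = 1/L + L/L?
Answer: 2047/4 ≈ 511.75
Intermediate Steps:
Q(L) = 1 + 1/L (Q(L) = 1/L + 1 = 1 + 1/L)
t(k, S) = ¼ (t(k, S) = 1/4 = ¼)
(649 + (12 - 17)*t(Q(5), -5)) - 136 = (649 + (12 - 17)*(¼)) - 136 = (649 - 5*¼) - 136 = (649 - 5/4) - 136 = 2591/4 - 136 = 2047/4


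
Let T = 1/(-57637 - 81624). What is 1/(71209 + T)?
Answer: 139261/9916636548 ≈ 1.4043e-5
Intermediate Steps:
T = -1/139261 (T = 1/(-139261) = -1/139261 ≈ -7.1808e-6)
1/(71209 + T) = 1/(71209 - 1/139261) = 1/(9916636548/139261) = 139261/9916636548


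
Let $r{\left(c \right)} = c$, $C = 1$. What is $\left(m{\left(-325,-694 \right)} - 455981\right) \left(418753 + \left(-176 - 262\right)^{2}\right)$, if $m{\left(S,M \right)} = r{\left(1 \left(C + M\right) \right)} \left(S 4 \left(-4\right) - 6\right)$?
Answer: $-2476229117531$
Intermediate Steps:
$m{\left(S,M \right)} = \left(1 + M\right) \left(-6 - 16 S\right)$ ($m{\left(S,M \right)} = 1 \left(1 + M\right) \left(S 4 \left(-4\right) - 6\right) = \left(1 + M\right) \left(4 S \left(-4\right) - 6\right) = \left(1 + M\right) \left(- 16 S - 6\right) = \left(1 + M\right) \left(-6 - 16 S\right)$)
$\left(m{\left(-325,-694 \right)} - 455981\right) \left(418753 + \left(-176 - 262\right)^{2}\right) = \left(- 2 \left(1 - 694\right) \left(3 + 8 \left(-325\right)\right) - 455981\right) \left(418753 + \left(-176 - 262\right)^{2}\right) = \left(\left(-2\right) \left(-693\right) \left(3 - 2600\right) - 455981\right) \left(418753 + \left(-438\right)^{2}\right) = \left(\left(-2\right) \left(-693\right) \left(-2597\right) - 455981\right) \left(418753 + 191844\right) = \left(-3599442 - 455981\right) 610597 = \left(-4055423\right) 610597 = -2476229117531$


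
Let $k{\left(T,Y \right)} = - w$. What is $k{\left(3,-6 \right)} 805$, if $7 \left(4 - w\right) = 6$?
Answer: $-2530$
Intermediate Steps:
$w = \frac{22}{7}$ ($w = 4 - \frac{6}{7} = \frac{22}{7} \approx 3.1429$)
$k{\left(T,Y \right)} = - \frac{22}{7}$ ($k{\left(T,Y \right)} = \left(-1\right) \frac{22}{7} = - \frac{22}{7}$)
$k{\left(3,-6 \right)} 805 = \left(- \frac{22}{7}\right) 805 = -2530$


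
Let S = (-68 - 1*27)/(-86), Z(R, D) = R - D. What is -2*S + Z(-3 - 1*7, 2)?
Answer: -611/43 ≈ -14.209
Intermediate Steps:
S = 95/86 (S = (-68 - 27)*(-1/86) = -95*(-1/86) = 95/86 ≈ 1.1047)
-2*S + Z(-3 - 1*7, 2) = -2*95/86 + ((-3 - 1*7) - 1*2) = -95/43 + ((-3 - 7) - 2) = -95/43 + (-10 - 2) = -95/43 - 12 = -611/43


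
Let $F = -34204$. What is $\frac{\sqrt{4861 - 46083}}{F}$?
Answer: $- \frac{i \sqrt{41222}}{34204} \approx - 0.0059359 i$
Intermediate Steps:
$\frac{\sqrt{4861 - 46083}}{F} = \frac{\sqrt{4861 - 46083}}{-34204} = \sqrt{-41222} \left(- \frac{1}{34204}\right) = i \sqrt{41222} \left(- \frac{1}{34204}\right) = - \frac{i \sqrt{41222}}{34204}$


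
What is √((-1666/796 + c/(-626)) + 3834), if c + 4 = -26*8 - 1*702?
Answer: √59488802991102/124574 ≈ 61.914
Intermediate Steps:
c = -914 (c = -4 + (-26*8 - 1*702) = -4 + (-208 - 702) = -4 - 910 = -914)
√((-1666/796 + c/(-626)) + 3834) = √((-1666/796 - 914/(-626)) + 3834) = √((-1666*1/796 - 914*(-1/626)) + 3834) = √((-833/398 + 457/313) + 3834) = √(-78843/124574 + 3834) = √(477537873/124574) = √59488802991102/124574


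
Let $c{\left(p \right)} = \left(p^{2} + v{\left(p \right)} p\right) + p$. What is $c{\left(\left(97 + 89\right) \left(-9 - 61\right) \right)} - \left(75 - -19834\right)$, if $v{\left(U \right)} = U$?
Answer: $339007871$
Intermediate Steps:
$c{\left(p \right)} = p + 2 p^{2}$ ($c{\left(p \right)} = \left(p^{2} + p p\right) + p = \left(p^{2} + p^{2}\right) + p = 2 p^{2} + p = p + 2 p^{2}$)
$c{\left(\left(97 + 89\right) \left(-9 - 61\right) \right)} - \left(75 - -19834\right) = \left(97 + 89\right) \left(-9 - 61\right) \left(1 + 2 \left(97 + 89\right) \left(-9 - 61\right)\right) - \left(75 - -19834\right) = 186 \left(-70\right) \left(1 + 2 \cdot 186 \left(-70\right)\right) - \left(75 + 19834\right) = - 13020 \left(1 + 2 \left(-13020\right)\right) - 19909 = - 13020 \left(1 - 26040\right) - 19909 = \left(-13020\right) \left(-26039\right) - 19909 = 339027780 - 19909 = 339007871$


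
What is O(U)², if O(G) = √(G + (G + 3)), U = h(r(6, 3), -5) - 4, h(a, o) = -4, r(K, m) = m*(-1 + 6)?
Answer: -13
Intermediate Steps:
r(K, m) = 5*m (r(K, m) = m*5 = 5*m)
U = -8 (U = -4 - 4 = -8)
O(G) = √(3 + 2*G) (O(G) = √(G + (3 + G)) = √(3 + 2*G))
O(U)² = (√(3 + 2*(-8)))² = (√(3 - 16))² = (√(-13))² = (I*√13)² = -13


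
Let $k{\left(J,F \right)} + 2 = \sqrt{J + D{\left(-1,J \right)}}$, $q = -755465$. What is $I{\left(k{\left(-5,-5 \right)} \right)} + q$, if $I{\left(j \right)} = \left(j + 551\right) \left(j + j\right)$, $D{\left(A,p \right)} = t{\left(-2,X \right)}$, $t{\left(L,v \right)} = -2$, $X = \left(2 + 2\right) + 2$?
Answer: $-757675 + 1094 i \sqrt{7} \approx -7.5768 \cdot 10^{5} + 2894.5 i$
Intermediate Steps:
$X = 6$ ($X = 4 + 2 = 6$)
$D{\left(A,p \right)} = -2$
$k{\left(J,F \right)} = -2 + \sqrt{-2 + J}$ ($k{\left(J,F \right)} = -2 + \sqrt{J - 2} = -2 + \sqrt{-2 + J}$)
$I{\left(j \right)} = 2 j \left(551 + j\right)$ ($I{\left(j \right)} = \left(551 + j\right) 2 j = 2 j \left(551 + j\right)$)
$I{\left(k{\left(-5,-5 \right)} \right)} + q = 2 \left(-2 + \sqrt{-2 - 5}\right) \left(551 - \left(2 - \sqrt{-2 - 5}\right)\right) - 755465 = 2 \left(-2 + \sqrt{-7}\right) \left(551 - \left(2 - \sqrt{-7}\right)\right) - 755465 = 2 \left(-2 + i \sqrt{7}\right) \left(551 - \left(2 - i \sqrt{7}\right)\right) - 755465 = 2 \left(-2 + i \sqrt{7}\right) \left(549 + i \sqrt{7}\right) - 755465 = -755465 + 2 \left(-2 + i \sqrt{7}\right) \left(549 + i \sqrt{7}\right)$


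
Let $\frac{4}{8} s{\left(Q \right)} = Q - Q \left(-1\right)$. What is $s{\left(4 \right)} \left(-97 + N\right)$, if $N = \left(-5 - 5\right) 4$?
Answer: $-2192$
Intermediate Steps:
$N = -40$ ($N = \left(-10\right) 4 = -40$)
$s{\left(Q \right)} = 4 Q$ ($s{\left(Q \right)} = 2 \left(Q - Q \left(-1\right)\right) = 2 \left(Q - - Q\right) = 2 \left(Q + Q\right) = 2 \cdot 2 Q = 4 Q$)
$s{\left(4 \right)} \left(-97 + N\right) = 4 \cdot 4 \left(-97 - 40\right) = 16 \left(-137\right) = -2192$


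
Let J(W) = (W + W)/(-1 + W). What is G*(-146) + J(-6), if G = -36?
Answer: 36804/7 ≈ 5257.7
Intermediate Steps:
J(W) = 2*W/(-1 + W) (J(W) = (2*W)/(-1 + W) = 2*W/(-1 + W))
G*(-146) + J(-6) = -36*(-146) + 2*(-6)/(-1 - 6) = 5256 + 2*(-6)/(-7) = 5256 + 2*(-6)*(-⅐) = 5256 + 12/7 = 36804/7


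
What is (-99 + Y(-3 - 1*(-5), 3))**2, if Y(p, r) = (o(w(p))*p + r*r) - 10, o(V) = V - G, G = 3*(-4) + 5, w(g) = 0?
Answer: 7396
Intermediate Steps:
G = -7 (G = -12 + 5 = -7)
o(V) = 7 + V (o(V) = V - 1*(-7) = V + 7 = 7 + V)
Y(p, r) = -10 + r**2 + 7*p (Y(p, r) = ((7 + 0)*p + r*r) - 10 = (7*p + r**2) - 10 = (r**2 + 7*p) - 10 = -10 + r**2 + 7*p)
(-99 + Y(-3 - 1*(-5), 3))**2 = (-99 + (-10 + 3**2 + 7*(-3 - 1*(-5))))**2 = (-99 + (-10 + 9 + 7*(-3 + 5)))**2 = (-99 + (-10 + 9 + 7*2))**2 = (-99 + (-10 + 9 + 14))**2 = (-99 + 13)**2 = (-86)**2 = 7396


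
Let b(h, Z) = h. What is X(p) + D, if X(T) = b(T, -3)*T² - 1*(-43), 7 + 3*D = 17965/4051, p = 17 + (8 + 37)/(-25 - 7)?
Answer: 508937270321/132743168 ≈ 3834.0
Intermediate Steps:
p = 499/32 (p = 17 + 45/(-32) = 17 + 45*(-1/32) = 17 - 45/32 = 499/32 ≈ 15.594)
D = -3464/4051 (D = -7/3 + (17965/4051)/3 = -7/3 + (17965*(1/4051))/3 = -7/3 + (⅓)*(17965/4051) = -7/3 + 17965/12153 = -3464/4051 ≈ -0.85510)
X(T) = 43 + T³ (X(T) = T*T² - 1*(-43) = T³ + 43 = 43 + T³)
X(p) + D = (43 + (499/32)³) - 3464/4051 = (43 + 124251499/32768) - 3464/4051 = 125660523/32768 - 3464/4051 = 508937270321/132743168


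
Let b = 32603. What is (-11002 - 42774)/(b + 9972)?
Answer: -53776/42575 ≈ -1.2631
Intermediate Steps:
(-11002 - 42774)/(b + 9972) = (-11002 - 42774)/(32603 + 9972) = -53776/42575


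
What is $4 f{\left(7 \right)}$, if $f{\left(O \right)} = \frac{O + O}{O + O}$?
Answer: $4$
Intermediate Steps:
$f{\left(O \right)} = 1$ ($f{\left(O \right)} = \frac{2 O}{2 O} = 2 O \frac{1}{2 O} = 1$)
$4 f{\left(7 \right)} = 4 \cdot 1 = 4$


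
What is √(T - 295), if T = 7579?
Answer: 2*√1821 ≈ 85.346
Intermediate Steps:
√(T - 295) = √(7579 - 295) = √7284 = 2*√1821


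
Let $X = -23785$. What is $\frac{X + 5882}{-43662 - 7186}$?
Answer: $\frac{17903}{50848} \approx 0.35209$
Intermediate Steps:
$\frac{X + 5882}{-43662 - 7186} = \frac{-23785 + 5882}{-43662 - 7186} = - \frac{17903}{-50848} = \left(-17903\right) \left(- \frac{1}{50848}\right) = \frac{17903}{50848}$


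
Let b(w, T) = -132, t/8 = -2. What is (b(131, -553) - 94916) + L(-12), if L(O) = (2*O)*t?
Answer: -94664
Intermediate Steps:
t = -16 (t = 8*(-2) = -16)
L(O) = -32*O (L(O) = (2*O)*(-16) = -32*O)
(b(131, -553) - 94916) + L(-12) = (-132 - 94916) - 32*(-12) = -95048 + 384 = -94664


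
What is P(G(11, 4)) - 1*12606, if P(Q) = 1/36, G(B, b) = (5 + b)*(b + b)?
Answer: -453815/36 ≈ -12606.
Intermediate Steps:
G(B, b) = 2*b*(5 + b) (G(B, b) = (5 + b)*(2*b) = 2*b*(5 + b))
P(Q) = 1/36
P(G(11, 4)) - 1*12606 = 1/36 - 1*12606 = 1/36 - 12606 = -453815/36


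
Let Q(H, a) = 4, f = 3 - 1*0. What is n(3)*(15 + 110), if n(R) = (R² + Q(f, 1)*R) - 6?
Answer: 1875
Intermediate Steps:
f = 3 (f = 3 + 0 = 3)
n(R) = -6 + R² + 4*R (n(R) = (R² + 4*R) - 6 = -6 + R² + 4*R)
n(3)*(15 + 110) = (-6 + 3² + 4*3)*(15 + 110) = (-6 + 9 + 12)*125 = 15*125 = 1875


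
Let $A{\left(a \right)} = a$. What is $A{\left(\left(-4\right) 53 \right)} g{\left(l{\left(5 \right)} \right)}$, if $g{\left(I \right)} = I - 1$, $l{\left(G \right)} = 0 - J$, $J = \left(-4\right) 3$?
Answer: $-2332$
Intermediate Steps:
$J = -12$
$l{\left(G \right)} = 12$ ($l{\left(G \right)} = 0 - -12 = 0 + 12 = 12$)
$g{\left(I \right)} = -1 + I$ ($g{\left(I \right)} = I - 1 = -1 + I$)
$A{\left(\left(-4\right) 53 \right)} g{\left(l{\left(5 \right)} \right)} = \left(-4\right) 53 \left(-1 + 12\right) = \left(-212\right) 11 = -2332$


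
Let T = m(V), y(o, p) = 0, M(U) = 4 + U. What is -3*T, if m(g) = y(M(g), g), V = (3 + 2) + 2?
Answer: 0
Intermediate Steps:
V = 7 (V = 5 + 2 = 7)
m(g) = 0
T = 0
-3*T = -3*0 = 0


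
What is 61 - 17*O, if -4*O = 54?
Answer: 581/2 ≈ 290.50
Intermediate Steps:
O = -27/2 (O = -¼*54 = -27/2 ≈ -13.500)
61 - 17*O = 61 - 17*(-27/2) = 61 + 459/2 = 581/2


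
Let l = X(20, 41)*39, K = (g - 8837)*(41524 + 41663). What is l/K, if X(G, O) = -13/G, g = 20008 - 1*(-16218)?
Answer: -13/1168414740 ≈ -1.1126e-8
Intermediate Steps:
g = 36226 (g = 20008 + 16218 = 36226)
K = 2278408743 (K = (36226 - 8837)*(41524 + 41663) = 27389*83187 = 2278408743)
l = -507/20 (l = -13/20*39 = -507/20 ≈ -25.350)
l/K = -507/20/2278408743 = -507/20*1/2278408743 = -13/1168414740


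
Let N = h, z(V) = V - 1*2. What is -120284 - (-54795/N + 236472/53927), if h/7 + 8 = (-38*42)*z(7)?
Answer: -362718401863805/3015382132 ≈ -1.2029e+5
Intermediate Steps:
z(V) = -2 + V (z(V) = V - 2 = -2 + V)
h = -55916 (h = -56 + 7*((-38*42)*(-2 + 7)) = -56 + 7*(-1596*5) = -56 + 7*(-7980) = -56 - 55860 = -55916)
N = -55916
-120284 - (-54795/N + 236472/53927) = -120284 - (-54795/(-55916) + 236472/53927) = -120284 - (-54795*(-1/55916) + 236472*(1/53927)) = -120284 - (54795/55916 + 236472/53927) = -120284 - 1*16177498317/3015382132 = -120284 - 16177498317/3015382132 = -362718401863805/3015382132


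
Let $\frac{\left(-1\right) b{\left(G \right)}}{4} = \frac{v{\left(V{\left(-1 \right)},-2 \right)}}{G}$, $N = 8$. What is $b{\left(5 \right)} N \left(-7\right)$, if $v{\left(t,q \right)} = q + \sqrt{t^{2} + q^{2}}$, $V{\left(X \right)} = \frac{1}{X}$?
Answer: $- \frac{448}{5} + \frac{224 \sqrt{5}}{5} \approx 10.576$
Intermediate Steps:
$v{\left(t,q \right)} = q + \sqrt{q^{2} + t^{2}}$
$b{\left(G \right)} = - \frac{4 \left(-2 + \sqrt{5}\right)}{G}$ ($b{\left(G \right)} = - 4 \frac{-2 + \sqrt{\left(-2\right)^{2} + \left(\frac{1}{-1}\right)^{2}}}{G} = - 4 \frac{-2 + \sqrt{4 + \left(-1\right)^{2}}}{G} = - 4 \frac{-2 + \sqrt{4 + 1}}{G} = - 4 \frac{-2 + \sqrt{5}}{G} = - \frac{4 \left(-2 + \sqrt{5}\right)}{G}$)
$b{\left(5 \right)} N \left(-7\right) = \frac{4 \left(2 - \sqrt{5}\right)}{5} \cdot 8 \left(-7\right) = 4 \cdot \frac{1}{5} \left(2 - \sqrt{5}\right) 8 \left(-7\right) = \left(\frac{8}{5} - \frac{4 \sqrt{5}}{5}\right) 8 \left(-7\right) = \left(\frac{64}{5} - \frac{32 \sqrt{5}}{5}\right) \left(-7\right) = - \frac{448}{5} + \frac{224 \sqrt{5}}{5}$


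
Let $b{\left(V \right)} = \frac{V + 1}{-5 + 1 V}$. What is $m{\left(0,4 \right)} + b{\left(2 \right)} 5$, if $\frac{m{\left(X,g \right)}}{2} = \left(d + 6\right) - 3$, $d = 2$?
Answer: $5$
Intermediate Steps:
$b{\left(V \right)} = \frac{1 + V}{-5 + V}$
$m{\left(X,g \right)} = 10$ ($m{\left(X,g \right)} = 2 \left(\left(2 + 6\right) - 3\right) = 2 \left(8 - 3\right) = 2 \cdot 5 = 10$)
$m{\left(0,4 \right)} + b{\left(2 \right)} 5 = 10 + \frac{1 + 2}{-5 + 2} \cdot 5 = 10 + \frac{1}{-3} \cdot 3 \cdot 5 = 10 + \left(- \frac{1}{3}\right) 3 \cdot 5 = 10 - 5 = 5$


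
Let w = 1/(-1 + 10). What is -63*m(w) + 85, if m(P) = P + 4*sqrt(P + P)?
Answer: 78 - 84*sqrt(2) ≈ -40.794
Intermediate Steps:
w = 1/9 ≈ 0.11111
m(P) = P + 4*sqrt(2)*sqrt(P) (m(P) = P + 4*sqrt(2*P) = P + 4*(sqrt(2)*sqrt(P)) = P + 4*sqrt(2)*sqrt(P))
-63*m(w) + 85 = -63*(1/9 + 4*sqrt(2)*sqrt(1/9)) + 85 = -63*(1/9 + 4*sqrt(2)*(1/3)) + 85 = -63*(1/9 + 4*sqrt(2)/3) + 85 = (-7 - 84*sqrt(2)) + 85 = 78 - 84*sqrt(2)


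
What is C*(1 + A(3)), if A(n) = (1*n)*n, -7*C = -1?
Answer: 10/7 ≈ 1.4286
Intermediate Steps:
C = ⅐ (C = -⅐*(-1) = ⅐ ≈ 0.14286)
A(n) = n² (A(n) = n*n = n²)
C*(1 + A(3)) = (1 + 3²)/7 = (1 + 9)/7 = (⅐)*10 = 10/7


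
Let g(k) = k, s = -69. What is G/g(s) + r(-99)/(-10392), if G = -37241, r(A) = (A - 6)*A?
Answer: 128763739/239016 ≈ 538.72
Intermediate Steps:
r(A) = A*(-6 + A) (r(A) = (-6 + A)*A = A*(-6 + A))
G/g(s) + r(-99)/(-10392) = -37241/(-69) - 99*(-6 - 99)/(-10392) = -37241*(-1/69) - 99*(-105)*(-1/10392) = 37241/69 + 10395*(-1/10392) = 37241/69 - 3465/3464 = 128763739/239016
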